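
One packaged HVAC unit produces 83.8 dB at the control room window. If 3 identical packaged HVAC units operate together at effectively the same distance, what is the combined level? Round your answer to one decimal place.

88.6 dB

L_total = L₁ + 10·log₁₀ N for N identical incoherent sources.
L_total = 83.8 + 10·log₁₀(3) = 83.8 + 4.771 = 88.57 dB.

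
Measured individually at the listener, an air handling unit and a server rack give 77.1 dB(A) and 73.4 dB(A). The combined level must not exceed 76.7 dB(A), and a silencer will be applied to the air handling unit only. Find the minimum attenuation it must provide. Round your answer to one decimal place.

Fixed contribution from the other source: Σ 10^(L/10) = 10^(73.4/10) = 2.188e+07 (73.40 dB(A)).
To meet 76.7 dB(A) overall, the treated air handling unit may contribute at most 10^(76.7/10) − 2.188e+07 = 2.490e+07, i.e. 73.96 dB(A).
So the air handling unit must be reduced from 77.1 to 73.96 dB(A): IL = 3.14 dB.

3.1 dB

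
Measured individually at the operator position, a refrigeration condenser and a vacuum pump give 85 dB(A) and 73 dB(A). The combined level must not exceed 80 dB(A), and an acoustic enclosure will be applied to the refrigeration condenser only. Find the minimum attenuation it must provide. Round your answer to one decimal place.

6.0 dB

The untreated sources together contribute 10^(73/10) = 1.995e+07, i.e. 73.00 dB(A).
The limit corresponds to 10^(80/10) = 1.000e+08; subtracting the fixed part leaves 8.005e+07 for the refrigeration condenser, i.e. 79.03 dB(A).
So the refrigeration condenser must be reduced from 85 to 79.03 dB(A): IL = 5.97 dB.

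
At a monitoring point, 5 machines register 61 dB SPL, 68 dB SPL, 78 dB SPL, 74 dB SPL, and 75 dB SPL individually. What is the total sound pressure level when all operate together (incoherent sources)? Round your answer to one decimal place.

81.1 dB SPL

For uncorrelated sources the intensities add, so convert each level to linear form, sum, and take 10·log₁₀ of the total.
Σ 10^(L/10) = 10^(61/10) + 10^(68/10) + 10^(78/10) + 10^(74/10) + 10^(75/10) = 1.274e+08.
L_total = 10·log₁₀(1.274e+08) = 81.05 dB SPL.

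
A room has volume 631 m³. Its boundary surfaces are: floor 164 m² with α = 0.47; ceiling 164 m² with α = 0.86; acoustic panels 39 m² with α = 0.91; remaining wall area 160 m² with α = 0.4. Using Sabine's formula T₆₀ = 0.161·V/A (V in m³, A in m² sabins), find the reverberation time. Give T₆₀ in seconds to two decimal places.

0.32 s

A = Σ Sᵢαᵢ = 164·0.47 + 164·0.86 + 39·0.91 + 160·0.4 = 317.61 m².
T₆₀ = 0.161·V/A = 0.161·631/317.61 = 0.320 s.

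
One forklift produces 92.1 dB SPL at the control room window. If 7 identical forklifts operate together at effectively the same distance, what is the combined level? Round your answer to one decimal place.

N identical incoherent sources raise the level by 10·log₁₀ N.
L_total = 92.1 + 10·log₁₀(7) = 92.1 + 8.451 = 100.55 dB SPL.

100.6 dB SPL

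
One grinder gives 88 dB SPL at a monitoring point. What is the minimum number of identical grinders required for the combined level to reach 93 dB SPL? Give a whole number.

The shortfall is 93 − 88 = 5.0 dB, and N units add 10·log₁₀ N, so need 10·log₁₀ N ≥ 5.0.
N ≥ 10^(5.0/10) = 3.162, so N = 4.

4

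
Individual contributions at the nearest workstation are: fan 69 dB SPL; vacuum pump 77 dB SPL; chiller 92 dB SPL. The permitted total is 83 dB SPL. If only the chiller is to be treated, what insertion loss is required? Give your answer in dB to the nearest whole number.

10 dB

Fixed contribution from the other sources: Σ 10^(L/10) = 10^(69/10) + 10^(77/10) = 5.806e+07 (77.64 dB SPL).
To meet 83 dB SPL overall, the treated chiller may contribute at most 10^(83/10) − 5.806e+07 = 1.415e+08, i.e. 81.51 dB SPL.
So the chiller must be reduced from 92 to 81.51 dB SPL: IL = 10.49 dB.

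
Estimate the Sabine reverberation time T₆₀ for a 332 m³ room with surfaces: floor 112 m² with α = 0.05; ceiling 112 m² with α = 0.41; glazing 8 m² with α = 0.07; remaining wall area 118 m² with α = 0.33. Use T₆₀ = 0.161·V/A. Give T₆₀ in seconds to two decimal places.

0.59 s

Total absorption A = 112·0.05 + 112·0.41 + 8·0.07 + 118·0.33 = 91.02 m² sabins.
T₆₀ = 0.161·V/A = 0.161·332/91.02 = 0.587 s.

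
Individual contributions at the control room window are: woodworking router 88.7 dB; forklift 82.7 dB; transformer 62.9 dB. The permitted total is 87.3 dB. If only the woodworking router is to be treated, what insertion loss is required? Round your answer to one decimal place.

3.3 dB

The untreated sources together contribute 10^(82.7/10) + 10^(62.9/10) = 1.882e+08, i.e. 82.75 dB.
The limit corresponds to 10^(87.3/10) = 5.370e+08; subtracting the fixed part leaves 3.489e+08 for the woodworking router, i.e. 85.43 dB.
So the woodworking router must be reduced from 88.7 to 85.43 dB: IL = 3.27 dB.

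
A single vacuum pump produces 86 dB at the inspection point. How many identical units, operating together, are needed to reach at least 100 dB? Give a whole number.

26

N identical sources give L₁ + 10·log₁₀ N, so require 10·log₁₀ N ≥ 100 − 86 = 14.0 dB.
N ≥ 10^(14.0/10) = 25.119, so N = 26.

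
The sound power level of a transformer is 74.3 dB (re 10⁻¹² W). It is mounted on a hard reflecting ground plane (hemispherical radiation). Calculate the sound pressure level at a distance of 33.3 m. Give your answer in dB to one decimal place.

Free-field hemispherical radiation: L_p = L_w − 10·log₁₀(2π·r²), r = 33.3 m.
2π·r² = 6967 m², 10·log₁₀ of that is 38.431 dB.
L_p = 74.3 − 38.431 = 35.87 dB.

35.9 dB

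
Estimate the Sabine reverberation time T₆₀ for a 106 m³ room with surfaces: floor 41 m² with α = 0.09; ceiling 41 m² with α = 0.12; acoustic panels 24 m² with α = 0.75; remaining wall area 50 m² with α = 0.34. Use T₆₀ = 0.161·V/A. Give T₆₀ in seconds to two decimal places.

A = Σ Sᵢαᵢ = 41·0.09 + 41·0.12 + 24·0.75 + 50·0.34 = 43.61 m².
T₆₀ = 0.161·V/A = 0.161·106/43.61 = 0.391 s.

0.39 s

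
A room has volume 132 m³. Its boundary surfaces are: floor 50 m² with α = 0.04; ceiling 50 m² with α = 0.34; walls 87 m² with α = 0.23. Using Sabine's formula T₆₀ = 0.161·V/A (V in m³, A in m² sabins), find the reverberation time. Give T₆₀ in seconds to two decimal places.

A = Σ Sᵢαᵢ = 50·0.04 + 50·0.34 + 87·0.23 = 39.01 m².
T₆₀ = 0.161 × 132 / 39.01 = 0.545 s.

0.54 s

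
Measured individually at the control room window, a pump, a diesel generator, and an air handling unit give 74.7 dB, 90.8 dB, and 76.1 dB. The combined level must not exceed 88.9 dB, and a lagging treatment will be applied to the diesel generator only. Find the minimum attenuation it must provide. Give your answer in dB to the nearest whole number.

2 dB

Everything except the diesel generator sums to 10^(74.7/10) + 10^(76.1/10) = 7.025e+07 in linear terms, 78.47 dB.
The limit corresponds to 10^(88.9/10) = 7.762e+08; subtracting the fixed part leaves 7.060e+08 for the diesel generator, i.e. 88.49 dB.
So the diesel generator must be reduced from 90.8 to 88.49 dB: IL = 2.31 dB.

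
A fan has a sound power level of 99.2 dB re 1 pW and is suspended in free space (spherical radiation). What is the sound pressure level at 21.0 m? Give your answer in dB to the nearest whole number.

L_p = L_w − 10·log₁₀(4π·r²) with r = 21.0 m.
4π·r² = 5542 m², 10·log₁₀ of that is 37.436 dB.
L_p = 99.2 − 37.436 = 61.76 dB.

62 dB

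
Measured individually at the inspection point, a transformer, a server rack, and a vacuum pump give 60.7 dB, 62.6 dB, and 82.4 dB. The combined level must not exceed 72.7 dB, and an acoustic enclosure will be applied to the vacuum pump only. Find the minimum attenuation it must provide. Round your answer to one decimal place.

10.5 dB

The untreated sources together contribute 10^(60.7/10) + 10^(62.6/10) = 2.995e+06, i.e. 64.76 dB.
The limit corresponds to 10^(72.7/10) = 1.862e+07; subtracting the fixed part leaves 1.563e+07 for the vacuum pump, i.e. 71.94 dB.
Required insertion loss = 82.4 − 71.94 = 10.46 dB.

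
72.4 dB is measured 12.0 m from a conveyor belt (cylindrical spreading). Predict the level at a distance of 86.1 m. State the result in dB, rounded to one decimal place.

For a line source, L₂ = L₁ − 10·log₁₀(r₂/r₁).
L₂ = 72.4 − 10·log₁₀(86.1/12.0) = 72.4 − 8.558 = 63.84 dB.

63.8 dB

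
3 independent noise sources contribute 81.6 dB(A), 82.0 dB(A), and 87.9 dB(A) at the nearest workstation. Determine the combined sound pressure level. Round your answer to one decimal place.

89.6 dB(A)

For uncorrelated sources the intensities add, so convert each level to linear form, sum, and take 10·log₁₀ of the total.
Σ 10^(L/10) = 10^(81.6/10) + 10^(82.0/10) + 10^(87.9/10) = 9.196e+08.
L_total = 10·log₁₀(9.196e+08) = 89.64 dB(A).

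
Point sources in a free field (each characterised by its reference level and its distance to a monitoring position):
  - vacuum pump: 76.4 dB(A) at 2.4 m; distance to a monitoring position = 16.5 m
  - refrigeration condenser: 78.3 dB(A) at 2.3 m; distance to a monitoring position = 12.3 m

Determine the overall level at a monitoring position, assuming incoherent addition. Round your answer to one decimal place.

First find each source's level at the receiver (point-source: −20·log₁₀(r/r_ref)), then combine on an intensity basis.
vacuum pump: 76.4 − 20·log₁₀(16.5/2.4) = 76.4 − 16.75 = 59.65 dB(A).
refrigeration condenser: 78.3 − 20·log₁₀(12.3/2.3) = 78.3 − 14.56 = 63.74 dB(A).
Σ 10^(L/10) = 3.288e+06 → L_total = 10·log₁₀(3.288e+06) = 65.17 dB(A).

65.2 dB(A)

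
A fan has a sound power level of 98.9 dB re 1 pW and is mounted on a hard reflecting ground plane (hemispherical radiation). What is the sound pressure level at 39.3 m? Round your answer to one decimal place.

59.0 dB

L_p = L_w − 10·log₁₀(2π·r²) with r = 39.3 m.
2π·r² = 9704 m², 10·log₁₀ of that is 39.870 dB.
L_p = 98.9 − 39.870 = 59.03 dB.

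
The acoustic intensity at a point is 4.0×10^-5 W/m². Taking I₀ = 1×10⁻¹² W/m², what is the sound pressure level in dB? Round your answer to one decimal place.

Dividing by I₀ shifts the exponent by 12: I/I₀ = 4.0×10^7.
L = 10·(0.6021 + 7) = 76.02 dB.

76.0 dB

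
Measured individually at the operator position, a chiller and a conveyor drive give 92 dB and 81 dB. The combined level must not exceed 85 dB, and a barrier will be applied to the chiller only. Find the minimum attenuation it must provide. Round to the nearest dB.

Everything except the chiller sums to 10^(81/10) = 1.259e+08 in linear terms, 81.00 dB.
To meet 85 dB overall, the treated chiller may contribute at most 10^(85/10) − 1.259e+08 = 1.903e+08, i.e. 82.80 dB.
So the chiller must be reduced from 92 to 82.80 dB: IL = 9.20 dB.

9 dB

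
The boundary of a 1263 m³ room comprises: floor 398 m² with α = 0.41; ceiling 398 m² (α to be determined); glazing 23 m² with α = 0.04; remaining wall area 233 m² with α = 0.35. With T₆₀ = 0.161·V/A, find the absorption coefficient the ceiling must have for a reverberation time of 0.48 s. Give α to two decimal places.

A = 0.161·V/T₆₀ = 0.161·1263/0.48 = 423.63 m² sabins.
Absorption from the other surfaces = 398·0.41 + 23·0.04 + 233·0.35 = 245.65 m², so the ceiling must supply 177.98 m² over 398 m².
α = 177.98/398 = 0.447.

0.45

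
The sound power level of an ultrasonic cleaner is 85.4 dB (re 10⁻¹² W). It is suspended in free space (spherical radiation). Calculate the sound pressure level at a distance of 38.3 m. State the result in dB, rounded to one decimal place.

42.7 dB

The power spreads over a sphere of area 4π·r², so L_p = L_w − 10·log₁₀(4π·r²).
4π·r² = 1.843e+04 m², 10·log₁₀ of that is 42.656 dB.
L_p = 85.4 − 42.656 = 42.74 dB.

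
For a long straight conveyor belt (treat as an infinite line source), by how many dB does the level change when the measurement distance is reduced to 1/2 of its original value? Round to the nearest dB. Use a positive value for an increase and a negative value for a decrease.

+3 dB

A line source loses 3 dB per doubling of distance; generally ΔL = −10·log₁₀(r₂/r₁).
ΔL = −10·log₁₀(0.5) = +3.01 dB.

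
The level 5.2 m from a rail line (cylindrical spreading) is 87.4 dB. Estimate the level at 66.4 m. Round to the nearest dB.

76 dB

For a line source, L₂ = L₁ − 10·log₁₀(r₂/r₁).
L₂ = 87.4 − 10·log₁₀(66.4/5.2) = 87.4 − 11.062 = 76.34 dB.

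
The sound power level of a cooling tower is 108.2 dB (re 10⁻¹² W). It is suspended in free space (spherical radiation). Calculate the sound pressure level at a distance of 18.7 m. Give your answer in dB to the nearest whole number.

The power spreads over a sphere of area 4π·r², so L_p = L_w − 10·log₁₀(4π·r²).
4π·r² = 4394 m², 10·log₁₀ of that is 36.429 dB.
L_p = 108.2 − 36.429 = 71.77 dB.

72 dB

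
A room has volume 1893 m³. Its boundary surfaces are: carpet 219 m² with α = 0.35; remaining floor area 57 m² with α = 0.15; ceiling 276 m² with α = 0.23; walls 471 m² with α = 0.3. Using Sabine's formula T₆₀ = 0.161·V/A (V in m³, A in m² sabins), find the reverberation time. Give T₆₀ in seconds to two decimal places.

A = Σ Sᵢαᵢ = 219·0.35 + 57·0.15 + 276·0.23 + 471·0.3 = 289.98 m².
T₆₀ = 0.161 × 1893 / 289.98 = 1.051 s.

1.05 s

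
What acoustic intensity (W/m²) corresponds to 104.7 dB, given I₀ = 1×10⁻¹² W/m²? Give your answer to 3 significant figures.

0.0295 W/m²

I = I₀·10^(L/10) = 10⁻¹² × 10^(104.7/10) = 10^(-1.530).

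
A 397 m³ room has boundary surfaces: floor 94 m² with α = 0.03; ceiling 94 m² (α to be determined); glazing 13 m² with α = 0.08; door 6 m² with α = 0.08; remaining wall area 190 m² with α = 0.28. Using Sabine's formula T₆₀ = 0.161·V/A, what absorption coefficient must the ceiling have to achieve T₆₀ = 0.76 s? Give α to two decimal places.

0.28

From T₆₀ = 0.161·V/A, the target T₆₀ = 0.76 s needs A = 0.161·397/0.76 = 84.10 m².
Absorption from the other surfaces = 94·0.03 + 13·0.08 + 6·0.08 + 190·0.28 = 57.54 m², so the ceiling must supply 26.56 m² over 94 m².
α = 26.56/94 = 0.283.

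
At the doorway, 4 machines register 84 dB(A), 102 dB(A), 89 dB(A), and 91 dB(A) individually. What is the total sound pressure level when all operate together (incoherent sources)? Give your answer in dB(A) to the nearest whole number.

Incoherent sources combine by intensity addition: L_total = 10·log₁₀(Σ 10^(L_i/10)).
Σ 10^(L/10) = 10^(84/10) + 10^(102/10) + 10^(89/10) + 10^(91/10) = 1.815e+10.
L_total = 10·log₁₀(1.815e+10) = 102.59 dB(A).

103 dB(A)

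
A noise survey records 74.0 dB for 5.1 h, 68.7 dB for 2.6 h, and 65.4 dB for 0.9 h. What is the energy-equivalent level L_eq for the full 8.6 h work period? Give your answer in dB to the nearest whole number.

72 dB

L_eq = 10·log₁₀[(1/T)·Σ tᵢ·10^(Lᵢ/10)] with T = 8.6 h.
Σ tᵢ·10^(Lᵢ/10) = 5.1·10^(74.0/10) + 2.6·10^(68.7/10) + 0.9·10^(65.4/10) = 1.505e+08.
L_eq = 10·log₁₀(1.505e+08/8.6) = 72.43 dB.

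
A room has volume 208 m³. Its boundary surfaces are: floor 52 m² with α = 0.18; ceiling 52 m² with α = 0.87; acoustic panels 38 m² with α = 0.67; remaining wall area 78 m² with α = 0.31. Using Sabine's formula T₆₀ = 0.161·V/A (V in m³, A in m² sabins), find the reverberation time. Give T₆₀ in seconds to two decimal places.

A = Σ Sᵢαᵢ = 52·0.18 + 52·0.87 + 38·0.67 + 78·0.31 = 104.24 m².
T₆₀ = 0.161 × 208 / 104.24 = 0.321 s.

0.32 s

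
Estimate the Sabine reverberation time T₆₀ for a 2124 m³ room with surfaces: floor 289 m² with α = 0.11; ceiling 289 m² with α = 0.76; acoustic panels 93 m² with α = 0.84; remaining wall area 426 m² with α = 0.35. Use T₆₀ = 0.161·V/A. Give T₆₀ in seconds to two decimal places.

0.71 s

Total absorption A = 289·0.11 + 289·0.76 + 93·0.84 + 426·0.35 = 478.65 m² sabins.
T₆₀ = 0.161 × 2124 / 478.65 = 0.714 s.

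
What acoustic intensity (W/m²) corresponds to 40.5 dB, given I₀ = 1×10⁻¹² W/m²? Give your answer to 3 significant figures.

I/I₀ = 10^(40.5/10) = 1.122e+04, so I = 1.122e+04 × 10⁻¹² W/m².

1.12e-08 W/m²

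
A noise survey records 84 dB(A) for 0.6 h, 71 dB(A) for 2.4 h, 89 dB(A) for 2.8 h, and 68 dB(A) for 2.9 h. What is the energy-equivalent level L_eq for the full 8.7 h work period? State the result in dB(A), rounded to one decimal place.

84.4 dB(A)

The energy average is taken in the linear domain: L_eq = 10·log₁₀[(Σ tᵢ·10^(Lᵢ/10))/T], T = 8.7 h.
Σ tᵢ·10^(Lᵢ/10) = 0.6·10^(84/10) + 2.4·10^(71/10) + 2.8·10^(89/10) + 2.9·10^(68/10) = 2.423e+09.
L_eq = 10·log₁₀(2.423e+09/8.7) = 84.45 dB(A).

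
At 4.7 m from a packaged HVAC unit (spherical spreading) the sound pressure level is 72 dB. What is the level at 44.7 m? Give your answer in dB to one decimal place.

For a point source, L₂ = L₁ − 20·log₁₀(r₂/r₁).
L₂ = 72 − 20·log₁₀(44.7/4.7) = 72 − 19.564 = 52.44 dB.

52.4 dB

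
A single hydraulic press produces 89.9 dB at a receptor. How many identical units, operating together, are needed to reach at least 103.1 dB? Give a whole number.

Need L₁ + 10·log₁₀ N ≥ 103.1, i.e. log₁₀ N ≥ 1.32.
N ≥ 10^(13.2/10) = 20.893, so N = 21.

21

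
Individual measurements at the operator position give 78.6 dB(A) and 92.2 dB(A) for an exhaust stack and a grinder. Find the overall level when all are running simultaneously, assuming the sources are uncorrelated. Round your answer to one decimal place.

92.4 dB(A)

Incoherent sources combine by intensity addition: L_total = 10·log₁₀(Σ 10^(L_i/10)).
Σ 10^(L/10) = 10^(78.6/10) + 10^(92.2/10) = 1.732e+09.
L_total = 10·log₁₀(1.732e+09) = 92.39 dB(A).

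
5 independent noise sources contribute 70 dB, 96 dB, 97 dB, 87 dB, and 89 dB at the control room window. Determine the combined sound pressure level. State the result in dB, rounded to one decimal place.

Incoherent sources combine by intensity addition: L_total = 10·log₁₀(Σ 10^(L_i/10)).
Σ 10^(L/10) = 10^(70/10) + 10^(96/10) + 10^(97/10) + 10^(87/10) + 10^(89/10) = 1.030e+10.
L_total = 10·log₁₀(1.030e+10) = 100.13 dB.

100.1 dB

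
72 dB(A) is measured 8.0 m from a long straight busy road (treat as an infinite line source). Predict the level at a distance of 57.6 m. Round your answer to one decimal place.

Line-source attenuation: ΔL = 10·log₁₀(r₂/r₁) = 10·log₁₀(57.6/8.0) = 8.573 dB.
L₂ = 72 − 10·log₁₀(57.6/8.0) = 72 − 8.573 = 63.43 dB(A).

63.4 dB(A)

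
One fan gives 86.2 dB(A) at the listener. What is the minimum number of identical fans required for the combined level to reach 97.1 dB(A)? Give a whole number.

13

Need L₁ + 10·log₁₀ N ≥ 97.1, i.e. log₁₀ N ≥ 1.09.
N ≥ 10^(10.9/10) = 12.303, so N = 13.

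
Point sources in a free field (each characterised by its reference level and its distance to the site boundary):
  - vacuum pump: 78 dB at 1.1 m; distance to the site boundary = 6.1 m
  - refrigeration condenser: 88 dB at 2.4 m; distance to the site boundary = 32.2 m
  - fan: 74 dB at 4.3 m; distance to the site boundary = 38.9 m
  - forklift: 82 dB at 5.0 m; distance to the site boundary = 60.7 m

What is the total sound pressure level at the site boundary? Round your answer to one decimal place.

Apply inverse-square spreading to bring every level to the receiver, then sum 10^(L/10).
vacuum pump: 78 − 20·log₁₀(6.1/1.1) = 78 − 14.88 = 63.12 dB.
refrigeration condenser: 88 − 20·log₁₀(32.2/2.4) = 88 − 22.55 = 65.45 dB.
fan: 74 − 20·log₁₀(38.9/4.3) = 74 − 19.13 = 54.87 dB.
forklift: 82 − 20·log₁₀(60.7/5.0) = 82 − 21.68 = 60.32 dB.
Σ 10^(L/10) = 6.939e+06 → L_total = 10·log₁₀(6.939e+06) = 68.41 dB.

68.4 dB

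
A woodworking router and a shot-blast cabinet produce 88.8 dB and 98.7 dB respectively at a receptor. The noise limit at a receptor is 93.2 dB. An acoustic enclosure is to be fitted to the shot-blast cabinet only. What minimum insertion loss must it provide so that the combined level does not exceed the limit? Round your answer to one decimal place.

Fixed contribution from the other source: Σ 10^(L/10) = 10^(88.8/10) = 7.586e+08 (88.80 dB).
The limit corresponds to 10^(93.2/10) = 2.089e+09; subtracting the fixed part leaves 1.331e+09 for the shot-blast cabinet, i.e. 91.24 dB.
So the shot-blast cabinet must be reduced from 98.7 to 91.24 dB: IL = 7.46 dB.

7.5 dB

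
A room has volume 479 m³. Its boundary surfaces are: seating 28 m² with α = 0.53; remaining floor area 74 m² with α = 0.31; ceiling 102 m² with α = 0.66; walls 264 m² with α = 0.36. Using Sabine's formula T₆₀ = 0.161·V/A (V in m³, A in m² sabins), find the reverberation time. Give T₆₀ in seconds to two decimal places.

Total absorption A = 28·0.53 + 74·0.31 + 102·0.66 + 264·0.36 = 200.14 m² sabins.
T₆₀ = 0.161 × 479 / 200.14 = 0.385 s.

0.39 s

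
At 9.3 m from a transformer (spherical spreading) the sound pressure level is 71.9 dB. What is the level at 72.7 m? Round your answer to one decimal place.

Point-source attenuation: ΔL = 20·log₁₀(r₂/r₁) = 20·log₁₀(72.7/9.3) = 17.861 dB.
L₂ = 71.9 − 20·log₁₀(72.7/9.3) = 71.9 − 17.861 = 54.04 dB.

54.0 dB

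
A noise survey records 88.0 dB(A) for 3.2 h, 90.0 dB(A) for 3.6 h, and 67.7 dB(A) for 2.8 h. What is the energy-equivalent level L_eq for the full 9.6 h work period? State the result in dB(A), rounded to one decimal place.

L_eq = 10·log₁₀[(1/T)·Σ tᵢ·10^(Lᵢ/10)] with T = 9.6 h.
Σ tᵢ·10^(Lᵢ/10) = 3.2·10^(88.0/10) + 3.6·10^(90.0/10) + 2.8·10^(67.7/10) = 5.636e+09.
L_eq = 10·log₁₀(5.636e+09/9.6) = 87.69 dB(A).

87.7 dB(A)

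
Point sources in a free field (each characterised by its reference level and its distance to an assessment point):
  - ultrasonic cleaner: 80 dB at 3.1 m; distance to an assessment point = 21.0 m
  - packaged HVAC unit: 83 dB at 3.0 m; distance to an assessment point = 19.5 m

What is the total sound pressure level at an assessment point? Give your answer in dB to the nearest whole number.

68 dB

Apply inverse-square spreading to bring every level to the receiver, then sum 10^(L/10).
ultrasonic cleaner: 80 − 20·log₁₀(21.0/3.1) = 80 − 16.62 = 63.38 dB.
packaged HVAC unit: 83 − 20·log₁₀(19.5/3.0) = 83 − 16.26 = 66.74 dB.
Σ 10^(L/10) = 6.902e+06 → L_total = 10·log₁₀(6.902e+06) = 68.39 dB.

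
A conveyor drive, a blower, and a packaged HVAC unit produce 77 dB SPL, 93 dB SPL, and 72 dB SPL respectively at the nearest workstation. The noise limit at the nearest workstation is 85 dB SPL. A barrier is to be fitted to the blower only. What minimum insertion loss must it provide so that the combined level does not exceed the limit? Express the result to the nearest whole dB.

Fixed contribution from the other sources: Σ 10^(L/10) = 10^(77/10) + 10^(72/10) = 6.597e+07 (78.19 dB SPL).
To meet 85 dB SPL overall, the treated blower may contribute at most 10^(85/10) − 6.597e+07 = 2.503e+08, i.e. 83.98 dB SPL.
So the blower must be reduced from 93 to 83.98 dB SPL: IL = 9.02 dB.

9 dB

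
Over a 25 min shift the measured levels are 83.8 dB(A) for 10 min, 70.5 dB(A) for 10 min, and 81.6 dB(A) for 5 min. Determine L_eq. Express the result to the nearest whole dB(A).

81 dB(A)

L_eq = 10·log₁₀[(1/T)·Σ tᵢ·10^(Lᵢ/10)] with T = 25 min.
Σ tᵢ·10^(Lᵢ/10) = 10·10^(83.8/10) + 10·10^(70.5/10) + 5·10^(81.6/10) = 3.234e+09.
L_eq = 10·log₁₀(3.234e+09/25) = 81.12 dB(A).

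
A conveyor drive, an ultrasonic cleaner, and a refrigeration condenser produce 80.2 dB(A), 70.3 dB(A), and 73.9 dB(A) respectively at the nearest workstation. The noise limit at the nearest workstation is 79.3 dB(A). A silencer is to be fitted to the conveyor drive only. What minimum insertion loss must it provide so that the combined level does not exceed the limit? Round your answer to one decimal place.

Everything except the conveyor drive sums to 10^(70.3/10) + 10^(73.9/10) = 3.526e+07 in linear terms, 75.47 dB(A).
The limit corresponds to 10^(79.3/10) = 8.511e+07; subtracting the fixed part leaves 4.985e+07 for the conveyor drive, i.e. 76.98 dB(A).
So the conveyor drive must be reduced from 80.2 to 76.98 dB(A): IL = 3.22 dB.

3.2 dB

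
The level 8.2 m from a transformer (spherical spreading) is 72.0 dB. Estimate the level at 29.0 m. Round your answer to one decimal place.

Point-source attenuation: ΔL = 20·log₁₀(r₂/r₁) = 20·log₁₀(29.0/8.2) = 10.972 dB.
L₂ = 72.0 − 20·log₁₀(29.0/8.2) = 72.0 − 10.972 = 61.03 dB.

61.0 dB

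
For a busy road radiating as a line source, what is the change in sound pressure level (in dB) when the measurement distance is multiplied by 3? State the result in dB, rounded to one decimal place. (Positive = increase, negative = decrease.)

-4.8 dB

A line source loses 3 dB per doubling of distance; generally ΔL = −10·log₁₀(r₂/r₁).
ΔL = −10·log₁₀(3) = -4.77 dB.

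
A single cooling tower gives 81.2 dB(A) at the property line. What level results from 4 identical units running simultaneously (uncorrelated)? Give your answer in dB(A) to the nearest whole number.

87 dB(A)

With 4 equal, uncorrelated contributions the intensity is 4× that of one unit, giving a rise of 10·log₁₀ 4.
L_total = 81.2 + 10·log₁₀(4) = 81.2 + 6.021 = 87.22 dB(A).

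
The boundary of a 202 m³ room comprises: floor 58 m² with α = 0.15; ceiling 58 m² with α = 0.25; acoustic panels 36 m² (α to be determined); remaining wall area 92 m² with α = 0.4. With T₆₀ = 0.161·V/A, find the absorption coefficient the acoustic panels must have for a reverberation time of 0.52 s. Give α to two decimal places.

A = 0.161·V/T₆₀ = 0.161·202/0.52 = 62.54 m² sabins.
Absorption from the other surfaces = 58·0.15 + 58·0.25 + 92·0.4 = 60.00 m², so the acoustic panels must supply 2.54 m² over 36 m².
α = 2.54/36 = 0.071.

0.07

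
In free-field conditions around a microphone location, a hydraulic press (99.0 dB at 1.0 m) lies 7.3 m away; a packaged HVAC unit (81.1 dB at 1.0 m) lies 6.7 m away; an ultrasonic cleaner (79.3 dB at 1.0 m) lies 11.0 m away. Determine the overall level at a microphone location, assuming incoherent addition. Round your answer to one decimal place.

81.8 dB

Apply inverse-square spreading to bring every level to the receiver, then sum 10^(L/10).
hydraulic press: 99.0 − 20·log₁₀(7.3/1.0) = 99.0 − 17.27 = 81.73 dB.
packaged HVAC unit: 81.1 − 20·log₁₀(6.7/1.0) = 81.1 − 16.52 = 64.58 dB.
ultrasonic cleaner: 79.3 − 20·log₁₀(11.0/1.0) = 79.3 − 20.83 = 58.47 dB.
Σ 10^(L/10) = 1.526e+08 → L_total = 10·log₁₀(1.526e+08) = 81.84 dB.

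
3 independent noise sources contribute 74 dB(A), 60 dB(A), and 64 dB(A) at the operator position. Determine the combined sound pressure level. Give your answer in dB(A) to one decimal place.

74.6 dB(A)

For uncorrelated sources the intensities add, so convert each level to linear form, sum, and take 10·log₁₀ of the total.
Σ 10^(L/10) = 10^(74/10) + 10^(60/10) + 10^(64/10) = 2.863e+07.
L_total = 10·log₁₀(2.863e+07) = 74.57 dB(A).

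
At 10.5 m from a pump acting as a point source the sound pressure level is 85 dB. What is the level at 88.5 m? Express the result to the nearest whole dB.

For a point source, L₂ = L₁ − 20·log₁₀(r₂/r₁).
L₂ = 85 − 20·log₁₀(88.5/10.5) = 85 − 18.515 = 66.48 dB.

66 dB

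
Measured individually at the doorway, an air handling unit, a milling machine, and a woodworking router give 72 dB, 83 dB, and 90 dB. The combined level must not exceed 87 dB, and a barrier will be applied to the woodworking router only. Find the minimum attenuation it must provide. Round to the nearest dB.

5 dB

Fixed contribution from the other sources: Σ 10^(L/10) = 10^(72/10) + 10^(83/10) = 2.154e+08 (83.33 dB).
The limit corresponds to 10^(87/10) = 5.012e+08; subtracting the fixed part leaves 2.858e+08 for the woodworking router, i.e. 84.56 dB.
So the woodworking router must be reduced from 90 to 84.56 dB: IL = 5.44 dB.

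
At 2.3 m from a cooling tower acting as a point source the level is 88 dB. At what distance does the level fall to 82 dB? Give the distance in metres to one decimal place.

Point-source spreading drops the level by 20·log₁₀(r₂/r₁); inverting, r₂/r₁ = 10^(ΔL/20).
r₂ = 2.3·10^((88−82)/20) = 2.3·10^(6.0/20) = 4.59 m.

4.6 m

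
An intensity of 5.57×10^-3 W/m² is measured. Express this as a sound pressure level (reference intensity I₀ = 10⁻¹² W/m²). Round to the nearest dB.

L = 10·log₁₀(I/I₀) = 10·log₁₀(5.57×10^-3/10⁻¹²) = 10·log₁₀(5.57×10^9).
L = 10·(0.7459 + 9) = 97.46 dB.

97 dB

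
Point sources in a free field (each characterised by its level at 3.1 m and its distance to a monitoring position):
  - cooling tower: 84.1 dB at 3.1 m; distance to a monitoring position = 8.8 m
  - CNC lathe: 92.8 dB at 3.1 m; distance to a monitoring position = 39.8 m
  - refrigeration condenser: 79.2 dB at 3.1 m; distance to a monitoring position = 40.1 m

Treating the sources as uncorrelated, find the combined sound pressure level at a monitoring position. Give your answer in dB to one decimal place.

Propagate each source to the receiver with L = L_ref − 20·log₁₀(r/r_ref), then add intensities.
cooling tower: 84.1 − 20·log₁₀(8.8/3.1) = 84.1 − 9.06 = 75.04 dB.
CNC lathe: 92.8 − 20·log₁₀(39.8/3.1) = 92.8 − 22.17 = 70.63 dB.
refrigeration condenser: 79.2 − 20·log₁₀(40.1/3.1) = 79.2 − 22.24 = 56.96 dB.
Σ 10^(L/10) = 4.395e+07 → L_total = 10·log₁₀(4.395e+07) = 76.43 dB.

76.4 dB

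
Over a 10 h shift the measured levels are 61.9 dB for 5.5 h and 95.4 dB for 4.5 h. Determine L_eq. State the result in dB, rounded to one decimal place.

Weight each interval's intensity by its duration and average over T = 10 h:
Σ tᵢ·10^(Lᵢ/10) = 5.5·10^(61.9/10) + 4.5·10^(95.4/10) = 1.561e+10.
L_eq = 10·log₁₀(1.561e+10/10) = 91.93 dB.

91.9 dB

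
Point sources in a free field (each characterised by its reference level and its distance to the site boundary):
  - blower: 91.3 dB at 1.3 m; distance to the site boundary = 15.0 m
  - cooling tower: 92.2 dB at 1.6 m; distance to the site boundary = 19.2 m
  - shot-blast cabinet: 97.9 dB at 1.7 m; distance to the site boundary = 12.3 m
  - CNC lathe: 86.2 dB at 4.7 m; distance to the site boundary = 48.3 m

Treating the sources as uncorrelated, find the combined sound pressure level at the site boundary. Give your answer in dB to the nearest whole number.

82 dB

First find each source's level at the receiver (point-source: −20·log₁₀(r/r_ref)), then combine on an intensity basis.
blower: 91.3 − 20·log₁₀(15.0/1.3) = 91.3 − 21.24 = 70.06 dB.
cooling tower: 92.2 − 20·log₁₀(19.2/1.6) = 92.2 − 21.58 = 70.62 dB.
shot-blast cabinet: 97.9 − 20·log₁₀(12.3/1.7) = 97.9 − 17.19 = 80.71 dB.
CNC lathe: 86.2 − 20·log₁₀(48.3/4.7) = 86.2 − 20.24 = 65.96 dB.
Σ 10^(L/10) = 1.434e+08 → L_total = 10·log₁₀(1.434e+08) = 81.57 dB.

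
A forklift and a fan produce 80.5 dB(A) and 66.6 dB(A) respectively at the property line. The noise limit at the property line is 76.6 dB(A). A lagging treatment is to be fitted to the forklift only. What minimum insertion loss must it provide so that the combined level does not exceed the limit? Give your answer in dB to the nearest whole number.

4 dB

The untreated sources together contribute 10^(66.6/10) = 4.571e+06, i.e. 66.60 dB(A).
To meet 76.6 dB(A) overall, the treated forklift may contribute at most 10^(76.6/10) − 4.571e+06 = 4.114e+07, i.e. 76.14 dB(A).
So the forklift must be reduced from 80.5 to 76.14 dB(A): IL = 4.36 dB.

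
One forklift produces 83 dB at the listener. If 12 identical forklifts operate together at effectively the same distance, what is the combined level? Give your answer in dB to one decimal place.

93.8 dB

N identical incoherent sources raise the level by 10·log₁₀ N.
L_total = 83 + 10·log₁₀(12) = 83 + 10.792 = 93.79 dB.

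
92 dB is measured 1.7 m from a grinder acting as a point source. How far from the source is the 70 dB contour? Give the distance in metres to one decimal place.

Point-source spreading drops the level by 20·log₁₀(r₂/r₁); inverting, r₂/r₁ = 10^(ΔL/20).
r₂ = 1.7·10^((92−70)/20) = 1.7·10^(22.0/20) = 21.40 m.

21.4 m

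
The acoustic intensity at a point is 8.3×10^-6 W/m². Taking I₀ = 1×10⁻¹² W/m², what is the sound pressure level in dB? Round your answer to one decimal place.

69.2 dB

L = 10·log₁₀(I/I₀) = 10·log₁₀(8.3×10^-6/10⁻¹²) = 10·log₁₀(8.3×10^6).
L = 10·(0.9191 + 6) = 69.19 dB.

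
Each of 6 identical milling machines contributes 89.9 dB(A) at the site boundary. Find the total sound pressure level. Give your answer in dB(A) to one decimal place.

97.7 dB(A)

With 6 equal, uncorrelated contributions the intensity is 6× that of one unit, giving a rise of 10·log₁₀ 6.
L_total = 89.9 + 10·log₁₀(6) = 89.9 + 7.782 = 97.68 dB(A).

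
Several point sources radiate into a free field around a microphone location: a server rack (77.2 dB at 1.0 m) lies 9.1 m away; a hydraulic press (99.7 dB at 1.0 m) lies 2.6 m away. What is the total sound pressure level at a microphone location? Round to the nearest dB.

91 dB

Propagate each source to the receiver with L = L_ref − 20·log₁₀(r/r_ref), then add intensities.
server rack: 77.2 − 20·log₁₀(9.1/1.0) = 77.2 − 19.18 = 58.02 dB.
hydraulic press: 99.7 − 20·log₁₀(2.6/1.0) = 99.7 − 8.30 = 91.40 dB.
Σ 10^(L/10) = 1.381e+09 → L_total = 10·log₁₀(1.381e+09) = 91.40 dB.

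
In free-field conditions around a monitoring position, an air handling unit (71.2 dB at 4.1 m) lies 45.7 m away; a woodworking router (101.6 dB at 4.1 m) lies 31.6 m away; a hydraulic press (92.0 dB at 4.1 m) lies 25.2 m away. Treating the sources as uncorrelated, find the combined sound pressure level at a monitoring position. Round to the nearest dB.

Propagate each source to the receiver with L = L_ref − 20·log₁₀(r/r_ref), then add intensities.
air handling unit: 71.2 − 20·log₁₀(45.7/4.1) = 71.2 − 20.94 = 50.26 dB.
woodworking router: 101.6 − 20·log₁₀(31.6/4.1) = 101.6 − 17.74 = 83.86 dB.
hydraulic press: 92.0 − 20·log₁₀(25.2/4.1) = 92.0 − 15.77 = 76.23 dB.
Σ 10^(L/10) = 2.854e+08 → L_total = 10·log₁₀(2.854e+08) = 84.55 dB.

85 dB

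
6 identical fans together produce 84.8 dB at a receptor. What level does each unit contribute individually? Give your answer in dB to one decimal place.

6 equal contributions raise the level by 10·log₁₀ 6 = 7.782 dB, so each unit alone gives 84.8 − 7.782.

77.0 dB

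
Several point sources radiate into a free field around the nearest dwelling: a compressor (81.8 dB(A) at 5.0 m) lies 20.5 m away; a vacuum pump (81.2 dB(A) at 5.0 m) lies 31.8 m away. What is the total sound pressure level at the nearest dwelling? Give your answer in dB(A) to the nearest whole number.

Apply inverse-square spreading to bring every level to the receiver, then sum 10^(L/10).
compressor: 81.8 − 20·log₁₀(20.5/5.0) = 81.8 − 12.26 = 69.54 dB(A).
vacuum pump: 81.2 − 20·log₁₀(31.8/5.0) = 81.2 − 16.07 = 65.13 dB(A).
Σ 10^(L/10) = 1.226e+07 → L_total = 10·log₁₀(1.226e+07) = 70.89 dB(A).

71 dB(A)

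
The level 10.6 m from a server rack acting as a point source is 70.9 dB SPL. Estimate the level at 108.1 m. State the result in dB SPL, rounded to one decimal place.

50.7 dB SPL

Spherical spreading from a point source gives a 20·log₁₀(r₂/r₁) drop.
L₂ = 70.9 − 20·log₁₀(108.1/10.6) = 70.9 − 20.170 = 50.73 dB SPL.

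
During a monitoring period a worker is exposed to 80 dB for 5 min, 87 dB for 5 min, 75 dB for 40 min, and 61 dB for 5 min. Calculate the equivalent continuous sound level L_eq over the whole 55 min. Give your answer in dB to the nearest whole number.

Weight each interval's intensity by its duration and average over T = 55 min:
Σ tᵢ·10^(Lᵢ/10) = 5·10^(80/10) + 5·10^(87/10) + 40·10^(75/10) + 5·10^(61/10) = 4.277e+09.
L_eq = 10·log₁₀(4.277e+09/55) = 78.91 dB.

79 dB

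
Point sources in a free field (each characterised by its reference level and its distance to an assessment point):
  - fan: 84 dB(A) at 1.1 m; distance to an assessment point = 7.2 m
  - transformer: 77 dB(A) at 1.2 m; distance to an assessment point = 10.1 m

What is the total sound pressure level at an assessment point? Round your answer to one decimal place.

Propagate each source to the receiver with L = L_ref − 20·log₁₀(r/r_ref), then add intensities.
fan: 84 − 20·log₁₀(7.2/1.1) = 84 − 16.32 = 67.68 dB(A).
transformer: 77 − 20·log₁₀(10.1/1.2) = 77 − 18.50 = 58.50 dB(A).
Σ 10^(L/10) = 6.570e+06 → L_total = 10·log₁₀(6.570e+06) = 68.18 dB(A).

68.2 dB(A)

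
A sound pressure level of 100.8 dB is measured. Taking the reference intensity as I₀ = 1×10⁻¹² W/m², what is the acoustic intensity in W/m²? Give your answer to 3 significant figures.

0.0120 W/m²

I = I₀·10^(L/10) = 10⁻¹² × 10^(100.8/10) = 10^(-1.920).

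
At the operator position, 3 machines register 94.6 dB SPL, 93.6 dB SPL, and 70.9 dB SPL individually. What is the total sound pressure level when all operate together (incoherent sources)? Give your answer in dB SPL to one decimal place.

97.1 dB SPL

For uncorrelated sources the intensities add, so convert each level to linear form, sum, and take 10·log₁₀ of the total.
Σ 10^(L/10) = 10^(94.6/10) + 10^(93.6/10) + 10^(70.9/10) = 5.187e+09.
L_total = 10·log₁₀(5.187e+09) = 97.15 dB SPL.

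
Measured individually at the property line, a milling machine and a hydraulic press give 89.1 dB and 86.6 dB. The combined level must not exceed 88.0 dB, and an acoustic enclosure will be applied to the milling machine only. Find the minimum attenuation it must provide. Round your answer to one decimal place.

6.7 dB

The untreated sources together contribute 10^(86.6/10) = 4.571e+08, i.e. 86.60 dB.
To meet 88.0 dB overall, the treated milling machine may contribute at most 10^(88.0/10) − 4.571e+08 = 1.739e+08, i.e. 82.40 dB.
Required insertion loss = 89.1 − 82.40 = 6.70 dB.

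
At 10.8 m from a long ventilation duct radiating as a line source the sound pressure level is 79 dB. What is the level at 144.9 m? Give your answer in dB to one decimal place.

67.7 dB

Line-source attenuation: ΔL = 10·log₁₀(r₂/r₁) = 10·log₁₀(144.9/10.8) = 11.276 dB.
L₂ = 79 − 10·log₁₀(144.9/10.8) = 79 − 11.276 = 67.72 dB.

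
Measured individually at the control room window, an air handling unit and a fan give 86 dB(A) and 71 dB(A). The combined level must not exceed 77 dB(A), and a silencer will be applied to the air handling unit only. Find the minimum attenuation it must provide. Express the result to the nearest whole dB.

Fixed contribution from the other source: Σ 10^(L/10) = 10^(71/10) = 1.259e+07 (71.00 dB(A)).
To meet 77 dB(A) overall, the treated air handling unit may contribute at most 10^(77/10) − 1.259e+07 = 3.753e+07, i.e. 75.74 dB(A).
So the air handling unit must be reduced from 86 to 75.74 dB(A): IL = 10.26 dB.

10 dB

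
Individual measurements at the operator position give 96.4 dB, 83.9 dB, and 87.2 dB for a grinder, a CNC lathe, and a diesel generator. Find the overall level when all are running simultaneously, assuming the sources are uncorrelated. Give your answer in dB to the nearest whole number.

97 dB

For uncorrelated sources the intensities add, so convert each level to linear form, sum, and take 10·log₁₀ of the total.
Σ 10^(L/10) = 10^(96.4/10) + 10^(83.9/10) + 10^(87.2/10) = 5.135e+09.
L_total = 10·log₁₀(5.135e+09) = 97.11 dB.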